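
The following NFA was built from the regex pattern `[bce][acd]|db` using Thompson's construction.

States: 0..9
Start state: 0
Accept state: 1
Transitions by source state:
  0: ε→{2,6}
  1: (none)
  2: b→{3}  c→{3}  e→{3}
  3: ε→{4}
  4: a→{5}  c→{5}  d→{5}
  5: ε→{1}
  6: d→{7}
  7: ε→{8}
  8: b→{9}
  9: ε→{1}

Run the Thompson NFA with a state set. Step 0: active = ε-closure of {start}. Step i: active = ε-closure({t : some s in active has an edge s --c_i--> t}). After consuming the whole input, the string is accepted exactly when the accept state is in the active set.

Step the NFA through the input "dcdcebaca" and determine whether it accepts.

S₀ = ε-closure({0}) = {0,2,6}
'd' @ 1: {7,8}
'c' @ 2: {}  — dead — no transitions
rest 'dcebaca' ignored (set empty)
final: {}; accept 1 not in set

Answer: REJECT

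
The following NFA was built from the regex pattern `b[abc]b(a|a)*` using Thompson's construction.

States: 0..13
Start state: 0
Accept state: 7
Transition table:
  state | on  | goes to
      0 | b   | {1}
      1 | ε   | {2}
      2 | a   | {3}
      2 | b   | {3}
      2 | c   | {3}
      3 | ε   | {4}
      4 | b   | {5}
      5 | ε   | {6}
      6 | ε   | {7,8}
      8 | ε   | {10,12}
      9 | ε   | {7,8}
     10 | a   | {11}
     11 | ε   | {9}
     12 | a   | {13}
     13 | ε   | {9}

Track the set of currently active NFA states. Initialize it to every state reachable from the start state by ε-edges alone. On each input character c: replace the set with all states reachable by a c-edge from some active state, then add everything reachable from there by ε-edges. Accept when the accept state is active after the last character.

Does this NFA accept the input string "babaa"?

Answer: ACCEPT

Derivation:
start: ε-closure({0}) = {0}
'b' @ 1: {1,2}
'a' @ 2: {3,4}
'b' @ 3: {5,6,7,8,10,12}  [accepting]
'a' @ 4: {7,8,9,10,11,12,13}  [accepting]
'a' @ 5: {7,8,9,10,11,12,13}  [accepting]
end set {7,8,9,10,11,12,13} — state 7 in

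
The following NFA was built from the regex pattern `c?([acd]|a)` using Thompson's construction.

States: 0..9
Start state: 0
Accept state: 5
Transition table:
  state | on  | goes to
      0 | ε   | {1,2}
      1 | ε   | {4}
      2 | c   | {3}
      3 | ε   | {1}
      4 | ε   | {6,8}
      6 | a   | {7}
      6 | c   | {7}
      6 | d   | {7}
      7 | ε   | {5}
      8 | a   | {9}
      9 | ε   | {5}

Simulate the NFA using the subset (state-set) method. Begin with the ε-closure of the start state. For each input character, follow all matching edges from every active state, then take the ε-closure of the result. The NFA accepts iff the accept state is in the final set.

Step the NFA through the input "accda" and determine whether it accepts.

Answer: REJECT

Steps:
start: ε-closure({0}) = {0,1,2,4,6,8}
'a' @ 1: {5,7,9}  (accept∈set)
'c' @ 2: {}  — no active states
rest 'cda' ignored (set empty)
after full input: {}  (accept=5 not in)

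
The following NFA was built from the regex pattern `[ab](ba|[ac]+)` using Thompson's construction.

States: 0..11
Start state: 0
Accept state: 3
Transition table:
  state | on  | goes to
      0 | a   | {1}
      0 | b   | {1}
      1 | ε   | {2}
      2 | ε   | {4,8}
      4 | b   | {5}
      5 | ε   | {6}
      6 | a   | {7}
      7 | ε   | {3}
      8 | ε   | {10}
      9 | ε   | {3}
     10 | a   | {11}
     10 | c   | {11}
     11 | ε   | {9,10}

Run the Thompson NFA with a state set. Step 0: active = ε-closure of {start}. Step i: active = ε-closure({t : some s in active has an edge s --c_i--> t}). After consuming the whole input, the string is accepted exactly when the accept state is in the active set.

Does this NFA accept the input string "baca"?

Answer: ACCEPT

Derivation:
start: ε-closure({0}) = {0}
'b' @ 1: {1,2,4,8,10}
'a' @ 2: {3,9,10,11}  ✓accept
'c' @ 3: {3,9,10,11}  ✓accept
'a' @ 4: {3,9,10,11}  ✓accept
end set {3,9,10,11} — state 3 in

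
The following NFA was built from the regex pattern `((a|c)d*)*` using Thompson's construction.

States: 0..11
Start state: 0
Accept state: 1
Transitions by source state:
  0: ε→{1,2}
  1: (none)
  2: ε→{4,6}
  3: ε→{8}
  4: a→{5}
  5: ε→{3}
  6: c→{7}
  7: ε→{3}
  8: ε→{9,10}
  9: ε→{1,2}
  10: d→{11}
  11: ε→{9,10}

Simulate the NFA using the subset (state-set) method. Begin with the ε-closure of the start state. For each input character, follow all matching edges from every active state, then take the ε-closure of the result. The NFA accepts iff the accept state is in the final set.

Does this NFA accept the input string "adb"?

Answer: REJECT

Derivation:
initial (ε-close {0}): {0,1,2,4,6}
'a' @ 1: {1,2,3,4,5,6,8,9,10}  [accepting]
'd' @ 2: {1,2,4,6,9,10,11}  [accepting]
'b' @ 3: {}  — no active states
final: {}; accept 1 not in set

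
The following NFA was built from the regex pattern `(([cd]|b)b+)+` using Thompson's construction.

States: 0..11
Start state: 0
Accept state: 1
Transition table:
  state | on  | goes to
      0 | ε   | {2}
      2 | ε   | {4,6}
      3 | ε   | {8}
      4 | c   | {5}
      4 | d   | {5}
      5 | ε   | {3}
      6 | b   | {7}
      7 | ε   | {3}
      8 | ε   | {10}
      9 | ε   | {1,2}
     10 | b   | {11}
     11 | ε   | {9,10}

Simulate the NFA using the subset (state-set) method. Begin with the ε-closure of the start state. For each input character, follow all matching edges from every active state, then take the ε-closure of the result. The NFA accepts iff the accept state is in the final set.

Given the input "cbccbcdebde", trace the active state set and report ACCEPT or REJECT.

S₀ = ε-closure({0}) = {0,2,4,6}
'c' @ 1: {3,5,8,10}
'b' @ 2: {1,2,4,6,9,10,11}  [accepting]
'c' @ 3: {3,5,8,10}
'c' @ 4: {}  — dead — no transitions
rest 'bcdebde' ignored (set empty)
end set {} — state 1 not in

Answer: REJECT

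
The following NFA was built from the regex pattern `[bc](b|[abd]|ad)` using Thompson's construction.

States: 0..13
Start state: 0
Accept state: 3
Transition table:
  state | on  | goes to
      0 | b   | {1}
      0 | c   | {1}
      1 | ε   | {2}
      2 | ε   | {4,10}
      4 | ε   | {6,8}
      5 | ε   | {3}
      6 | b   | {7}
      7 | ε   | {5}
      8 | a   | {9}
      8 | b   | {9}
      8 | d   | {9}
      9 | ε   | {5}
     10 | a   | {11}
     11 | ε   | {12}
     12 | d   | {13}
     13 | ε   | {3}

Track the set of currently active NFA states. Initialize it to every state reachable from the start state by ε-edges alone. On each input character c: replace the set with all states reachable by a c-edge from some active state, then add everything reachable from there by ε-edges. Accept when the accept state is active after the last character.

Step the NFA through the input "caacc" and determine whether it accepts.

S₀ = ε-closure({0}) = {0}
'c' @ 1: {1,2,4,6,8,10}
'a' @ 2: {3,5,9,11,12}  [accepting]
'a' @ 3: {}  — dead — no transitions
rest 'cc' ignored (set empty)
final: {}; accept 3 not in set

Answer: REJECT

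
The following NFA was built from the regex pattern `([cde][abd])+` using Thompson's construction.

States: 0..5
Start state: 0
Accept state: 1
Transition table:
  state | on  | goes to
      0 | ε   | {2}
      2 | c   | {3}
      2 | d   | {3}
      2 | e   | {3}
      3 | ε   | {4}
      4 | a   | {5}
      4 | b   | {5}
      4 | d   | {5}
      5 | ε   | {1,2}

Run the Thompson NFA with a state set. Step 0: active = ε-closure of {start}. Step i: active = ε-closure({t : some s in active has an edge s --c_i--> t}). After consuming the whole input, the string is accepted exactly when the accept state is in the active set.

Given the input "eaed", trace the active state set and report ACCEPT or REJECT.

start: ε-closure({0}) = {0,2}
'e' @ 1: {3,4}
'a' @ 2: {1,2,5}  [accepting]
'e' @ 3: {3,4}
'd' @ 4: {1,2,5}  [accepting]
final: {1,2,5}; accept 1 in set

Answer: ACCEPT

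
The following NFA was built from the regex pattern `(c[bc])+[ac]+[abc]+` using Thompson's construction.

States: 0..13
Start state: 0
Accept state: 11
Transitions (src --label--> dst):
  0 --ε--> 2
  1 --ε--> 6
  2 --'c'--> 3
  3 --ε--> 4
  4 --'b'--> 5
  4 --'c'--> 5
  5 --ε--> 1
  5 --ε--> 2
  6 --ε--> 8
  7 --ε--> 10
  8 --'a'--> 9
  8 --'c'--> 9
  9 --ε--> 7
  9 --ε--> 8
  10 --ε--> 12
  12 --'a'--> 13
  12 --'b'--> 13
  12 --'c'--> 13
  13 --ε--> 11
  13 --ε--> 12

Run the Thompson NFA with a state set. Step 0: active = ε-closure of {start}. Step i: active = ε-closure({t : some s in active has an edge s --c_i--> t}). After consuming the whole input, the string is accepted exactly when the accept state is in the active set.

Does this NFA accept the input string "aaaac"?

Answer: REJECT

Steps:
initial (ε-close {0}): {0,2}
'a' @ 1: {}  — no active states
rest 'aaac' ignored (set empty)
end set {} — state 11 not in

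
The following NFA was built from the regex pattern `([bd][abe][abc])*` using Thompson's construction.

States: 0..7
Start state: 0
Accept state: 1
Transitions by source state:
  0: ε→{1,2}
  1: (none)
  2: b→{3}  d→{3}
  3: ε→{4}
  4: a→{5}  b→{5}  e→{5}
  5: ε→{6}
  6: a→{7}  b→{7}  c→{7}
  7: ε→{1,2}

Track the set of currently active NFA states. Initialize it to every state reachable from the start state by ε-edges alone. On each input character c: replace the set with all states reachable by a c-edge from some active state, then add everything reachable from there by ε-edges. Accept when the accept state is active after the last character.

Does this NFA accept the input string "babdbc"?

Answer: ACCEPT

Steps:
S₀ = ε-closure({0}) = {0,1,2}
'b' @ 1: {3,4}
'a' @ 2: {5,6}
'b' @ 3: {1,2,7}  ✓accept
'd' @ 4: {3,4}
'b' @ 5: {5,6}
'c' @ 6: {1,2,7}  ✓accept
after full input: {1,2,7}  (accept=1 in)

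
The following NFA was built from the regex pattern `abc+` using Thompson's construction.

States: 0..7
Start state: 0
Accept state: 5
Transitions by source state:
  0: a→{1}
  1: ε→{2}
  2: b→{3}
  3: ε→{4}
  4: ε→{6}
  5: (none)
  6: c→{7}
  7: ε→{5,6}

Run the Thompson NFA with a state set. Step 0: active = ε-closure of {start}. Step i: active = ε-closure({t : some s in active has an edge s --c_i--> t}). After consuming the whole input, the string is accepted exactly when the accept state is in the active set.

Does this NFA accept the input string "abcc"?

Answer: ACCEPT

Derivation:
start: ε-closure({0}) = {0}
'a' @ 1: {1,2}
'b' @ 2: {3,4,6}
'c' @ 3: {5,6,7}  [accepting]
'c' @ 4: {5,6,7}  [accepting]
final: {5,6,7}; accept 5 in set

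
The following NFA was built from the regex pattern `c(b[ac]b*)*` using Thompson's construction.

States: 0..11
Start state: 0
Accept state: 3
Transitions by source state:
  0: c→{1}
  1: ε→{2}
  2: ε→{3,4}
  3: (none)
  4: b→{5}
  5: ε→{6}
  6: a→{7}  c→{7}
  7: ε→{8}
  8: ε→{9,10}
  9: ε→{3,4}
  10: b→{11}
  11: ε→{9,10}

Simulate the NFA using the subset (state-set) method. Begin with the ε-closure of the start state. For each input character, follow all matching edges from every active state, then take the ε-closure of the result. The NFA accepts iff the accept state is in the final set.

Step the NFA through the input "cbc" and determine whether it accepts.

Answer: ACCEPT

Derivation:
start: ε-closure({0}) = {0}
'c' @ 1: {1,2,3,4}  ✓accept
'b' @ 2: {5,6}
'c' @ 3: {3,4,7,8,9,10}  ✓accept
after full input: {3,4,7,8,9,10}  (accept=3 in)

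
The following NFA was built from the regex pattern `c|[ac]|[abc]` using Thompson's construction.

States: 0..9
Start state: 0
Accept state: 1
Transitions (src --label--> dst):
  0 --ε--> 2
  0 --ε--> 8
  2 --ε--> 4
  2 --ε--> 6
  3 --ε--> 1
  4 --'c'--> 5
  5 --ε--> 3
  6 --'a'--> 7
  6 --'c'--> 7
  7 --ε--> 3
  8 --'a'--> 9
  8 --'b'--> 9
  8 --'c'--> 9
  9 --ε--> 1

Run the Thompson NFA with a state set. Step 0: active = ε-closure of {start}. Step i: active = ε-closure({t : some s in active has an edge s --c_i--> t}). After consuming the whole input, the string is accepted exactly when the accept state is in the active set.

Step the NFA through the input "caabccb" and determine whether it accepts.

Answer: REJECT

Steps:
S₀ = ε-closure({0}) = {0,2,4,6,8}
'c' @ 1: {1,3,5,7,9}  ✓accept
'a' @ 2: {}  — dead — no transitions
rest 'abccb' ignored (set empty)
final: {}; accept 1 not in set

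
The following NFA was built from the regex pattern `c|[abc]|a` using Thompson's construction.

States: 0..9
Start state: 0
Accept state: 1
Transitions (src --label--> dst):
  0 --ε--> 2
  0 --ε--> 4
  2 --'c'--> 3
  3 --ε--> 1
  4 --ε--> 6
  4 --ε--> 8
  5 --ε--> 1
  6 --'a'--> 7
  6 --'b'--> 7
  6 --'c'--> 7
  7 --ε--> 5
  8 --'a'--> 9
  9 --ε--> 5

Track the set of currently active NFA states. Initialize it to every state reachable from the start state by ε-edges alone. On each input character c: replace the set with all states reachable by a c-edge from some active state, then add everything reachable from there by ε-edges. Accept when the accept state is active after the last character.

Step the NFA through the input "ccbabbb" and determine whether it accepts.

Answer: REJECT

Trace:
S₀ = ε-closure({0}) = {0,2,4,6,8}
'c' @ 1: {1,3,5,7}  [accepting]
'c' @ 2: {}  — state set empty
rest 'babbb' ignored (set empty)
after full input: {}  (accept=1 not in)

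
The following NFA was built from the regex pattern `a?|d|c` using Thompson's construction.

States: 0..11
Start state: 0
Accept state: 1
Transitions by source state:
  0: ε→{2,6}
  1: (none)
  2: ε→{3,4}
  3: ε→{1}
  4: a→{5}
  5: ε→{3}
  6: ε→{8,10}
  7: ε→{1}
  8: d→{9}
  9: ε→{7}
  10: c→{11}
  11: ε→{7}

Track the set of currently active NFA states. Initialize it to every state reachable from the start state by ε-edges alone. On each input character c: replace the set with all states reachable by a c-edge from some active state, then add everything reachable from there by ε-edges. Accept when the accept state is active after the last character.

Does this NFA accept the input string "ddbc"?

S₀ = ε-closure({0}) = {0,1,2,3,4,6,8,10}
'd' @ 1: {1,7,9}  (accept∈set)
'd' @ 2: {}  — state set empty
rest 'bc' ignored (set empty)
final: {}; accept 1 not in set

Answer: REJECT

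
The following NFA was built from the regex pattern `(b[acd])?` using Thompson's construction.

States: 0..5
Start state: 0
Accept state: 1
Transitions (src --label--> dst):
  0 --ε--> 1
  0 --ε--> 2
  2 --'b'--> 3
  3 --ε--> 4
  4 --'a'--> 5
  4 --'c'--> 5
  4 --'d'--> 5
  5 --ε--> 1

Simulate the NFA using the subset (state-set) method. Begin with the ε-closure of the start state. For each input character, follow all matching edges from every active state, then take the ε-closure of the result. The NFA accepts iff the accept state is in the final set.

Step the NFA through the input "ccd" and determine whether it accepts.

S₀ = ε-closure({0}) = {0,1,2}
'c' @ 1: {}  — dead — no transitions
rest 'cd' ignored (set empty)
end set {} — state 1 not in

Answer: REJECT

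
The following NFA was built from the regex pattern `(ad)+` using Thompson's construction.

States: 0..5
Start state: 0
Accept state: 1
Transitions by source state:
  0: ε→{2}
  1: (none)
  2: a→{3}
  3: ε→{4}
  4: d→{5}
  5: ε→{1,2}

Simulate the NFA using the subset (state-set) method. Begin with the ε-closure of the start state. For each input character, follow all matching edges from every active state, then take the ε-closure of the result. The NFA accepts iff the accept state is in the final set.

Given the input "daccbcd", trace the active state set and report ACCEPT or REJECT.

S₀ = ε-closure({0}) = {0,2}
'd' @ 1: {}  — no active states
rest 'accbcd' ignored (set empty)
after full input: {}  (accept=1 not in)

Answer: REJECT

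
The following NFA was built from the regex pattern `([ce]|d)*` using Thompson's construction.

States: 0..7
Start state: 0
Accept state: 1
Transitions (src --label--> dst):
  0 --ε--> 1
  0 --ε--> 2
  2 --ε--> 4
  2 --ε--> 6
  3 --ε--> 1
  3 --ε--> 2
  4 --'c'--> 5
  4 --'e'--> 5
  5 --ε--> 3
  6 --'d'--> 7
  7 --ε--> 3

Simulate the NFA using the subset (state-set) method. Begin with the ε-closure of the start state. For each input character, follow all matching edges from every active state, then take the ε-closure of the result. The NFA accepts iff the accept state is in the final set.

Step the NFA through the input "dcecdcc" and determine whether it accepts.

Answer: ACCEPT

Trace:
start: ε-closure({0}) = {0,1,2,4,6}
'd' @ 1: {1,2,3,4,6,7}  [accepting]
'c' @ 2: {1,2,3,4,5,6}  [accepting]
'e' @ 3: {1,2,3,4,5,6}  [accepting]
'c' @ 4: {1,2,3,4,5,6}  [accepting]
'd' @ 5: {1,2,3,4,6,7}  [accepting]
'c' @ 6: {1,2,3,4,5,6}  [accepting]
'c' @ 7: {1,2,3,4,5,6}  [accepting]
end set {1,2,3,4,5,6} — state 1 in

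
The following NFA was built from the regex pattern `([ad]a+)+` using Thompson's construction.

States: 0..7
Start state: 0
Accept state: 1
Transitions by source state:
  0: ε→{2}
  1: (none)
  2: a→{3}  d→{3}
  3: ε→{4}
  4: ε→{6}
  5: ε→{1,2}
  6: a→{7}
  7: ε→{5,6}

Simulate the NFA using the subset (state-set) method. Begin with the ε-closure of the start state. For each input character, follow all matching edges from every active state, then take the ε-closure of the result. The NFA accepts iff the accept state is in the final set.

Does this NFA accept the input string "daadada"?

start: ε-closure({0}) = {0,2}
'd' @ 1: {3,4,6}
'a' @ 2: {1,2,5,6,7}  [accepting]
'a' @ 3: {1,2,3,4,5,6,7}  [accepting]
'd' @ 4: {3,4,6}
'a' @ 5: {1,2,5,6,7}  [accepting]
'd' @ 6: {3,4,6}
'a' @ 7: {1,2,5,6,7}  [accepting]
end set {1,2,5,6,7} — state 1 in

Answer: ACCEPT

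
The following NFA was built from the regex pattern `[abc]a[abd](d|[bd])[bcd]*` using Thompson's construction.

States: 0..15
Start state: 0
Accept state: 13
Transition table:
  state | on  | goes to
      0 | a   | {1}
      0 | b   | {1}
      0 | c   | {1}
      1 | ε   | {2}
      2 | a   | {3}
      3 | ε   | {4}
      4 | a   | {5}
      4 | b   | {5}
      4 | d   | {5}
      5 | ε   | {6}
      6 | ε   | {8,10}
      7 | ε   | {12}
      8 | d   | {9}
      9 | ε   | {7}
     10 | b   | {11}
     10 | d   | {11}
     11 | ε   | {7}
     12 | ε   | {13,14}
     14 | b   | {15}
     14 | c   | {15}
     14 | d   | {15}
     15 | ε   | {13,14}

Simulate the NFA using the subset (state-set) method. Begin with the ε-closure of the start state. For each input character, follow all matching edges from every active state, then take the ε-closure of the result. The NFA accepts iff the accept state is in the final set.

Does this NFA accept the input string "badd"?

Answer: ACCEPT

Steps:
start: ε-closure({0}) = {0}
'b' @ 1: {1,2}
'a' @ 2: {3,4}
'd' @ 3: {5,6,8,10}
'd' @ 4: {7,9,11,12,13,14}  (accept∈set)
final: {7,9,11,12,13,14}; accept 13 in set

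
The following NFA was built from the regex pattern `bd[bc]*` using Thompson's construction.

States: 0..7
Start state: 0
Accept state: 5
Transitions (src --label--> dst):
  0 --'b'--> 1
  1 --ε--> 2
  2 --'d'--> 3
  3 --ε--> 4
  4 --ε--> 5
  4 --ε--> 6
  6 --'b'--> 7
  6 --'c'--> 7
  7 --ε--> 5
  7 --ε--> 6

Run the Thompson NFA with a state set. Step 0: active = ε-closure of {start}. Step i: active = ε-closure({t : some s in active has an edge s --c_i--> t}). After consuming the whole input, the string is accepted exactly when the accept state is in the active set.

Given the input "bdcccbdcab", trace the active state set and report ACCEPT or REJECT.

start: ε-closure({0}) = {0}
'b' @ 1: {1,2}
'd' @ 2: {3,4,5,6}  [accepting]
'c' @ 3: {5,6,7}  [accepting]
'c' @ 4: {5,6,7}  [accepting]
'c' @ 5: {5,6,7}  [accepting]
'b' @ 6: {5,6,7}  [accepting]
'd' @ 7: {}  — state set empty
rest 'cab' ignored (set empty)
after full input: {}  (accept=5 not in)

Answer: REJECT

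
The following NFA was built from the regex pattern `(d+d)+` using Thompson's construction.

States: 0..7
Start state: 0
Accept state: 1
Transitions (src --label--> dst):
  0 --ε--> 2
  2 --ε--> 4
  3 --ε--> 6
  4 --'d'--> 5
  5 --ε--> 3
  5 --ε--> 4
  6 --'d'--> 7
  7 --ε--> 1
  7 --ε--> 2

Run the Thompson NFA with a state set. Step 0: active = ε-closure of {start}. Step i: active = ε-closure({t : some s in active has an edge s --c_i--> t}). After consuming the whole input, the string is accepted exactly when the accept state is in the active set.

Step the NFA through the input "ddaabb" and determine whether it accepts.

start: ε-closure({0}) = {0,2,4}
'd' @ 1: {3,4,5,6}
'd' @ 2: {1,2,3,4,5,6,7}  [accepting]
'a' @ 3: {}  — dead — no transitions
rest 'abb' ignored (set empty)
final: {}; accept 1 not in set

Answer: REJECT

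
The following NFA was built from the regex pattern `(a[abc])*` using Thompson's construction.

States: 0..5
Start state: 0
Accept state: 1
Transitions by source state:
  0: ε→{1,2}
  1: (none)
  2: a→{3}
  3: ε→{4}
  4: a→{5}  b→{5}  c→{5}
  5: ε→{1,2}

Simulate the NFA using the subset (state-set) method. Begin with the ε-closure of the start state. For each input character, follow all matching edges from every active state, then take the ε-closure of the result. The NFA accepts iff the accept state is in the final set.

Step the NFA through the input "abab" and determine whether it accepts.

Answer: ACCEPT

Trace:
S₀ = ε-closure({0}) = {0,1,2}
'a' @ 1: {3,4}
'b' @ 2: {1,2,5}  [accepting]
'a' @ 3: {3,4}
'b' @ 4: {1,2,5}  [accepting]
after full input: {1,2,5}  (accept=1 in)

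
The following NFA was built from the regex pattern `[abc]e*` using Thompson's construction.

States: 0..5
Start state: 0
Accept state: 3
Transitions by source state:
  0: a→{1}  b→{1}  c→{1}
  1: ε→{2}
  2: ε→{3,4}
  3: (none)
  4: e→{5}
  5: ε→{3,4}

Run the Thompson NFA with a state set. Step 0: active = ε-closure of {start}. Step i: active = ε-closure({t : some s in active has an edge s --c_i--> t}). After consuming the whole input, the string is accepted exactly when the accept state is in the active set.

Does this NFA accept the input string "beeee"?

Answer: ACCEPT

Steps:
initial (ε-close {0}): {0}
'b' @ 1: {1,2,3,4}  [accepting]
'e' @ 2: {3,4,5}  [accepting]
'e' @ 3: {3,4,5}  [accepting]
'e' @ 4: {3,4,5}  [accepting]
'e' @ 5: {3,4,5}  [accepting]
final: {3,4,5}; accept 3 in set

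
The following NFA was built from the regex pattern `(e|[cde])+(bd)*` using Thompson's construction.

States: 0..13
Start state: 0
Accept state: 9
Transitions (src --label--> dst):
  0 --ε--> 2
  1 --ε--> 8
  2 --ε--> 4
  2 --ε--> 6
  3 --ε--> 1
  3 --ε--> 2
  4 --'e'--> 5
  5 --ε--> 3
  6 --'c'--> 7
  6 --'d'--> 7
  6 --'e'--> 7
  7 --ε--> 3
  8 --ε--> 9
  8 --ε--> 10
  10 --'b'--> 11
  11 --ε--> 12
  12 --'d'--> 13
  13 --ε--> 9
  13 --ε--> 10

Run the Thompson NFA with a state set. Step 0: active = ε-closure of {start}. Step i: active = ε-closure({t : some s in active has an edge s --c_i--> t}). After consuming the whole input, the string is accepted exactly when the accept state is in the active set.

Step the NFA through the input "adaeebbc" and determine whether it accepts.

start: ε-closure({0}) = {0,2,4,6}
'a' @ 1: {}  — no active states
rest 'daeebbc' ignored (set empty)
end set {} — state 9 not in

Answer: REJECT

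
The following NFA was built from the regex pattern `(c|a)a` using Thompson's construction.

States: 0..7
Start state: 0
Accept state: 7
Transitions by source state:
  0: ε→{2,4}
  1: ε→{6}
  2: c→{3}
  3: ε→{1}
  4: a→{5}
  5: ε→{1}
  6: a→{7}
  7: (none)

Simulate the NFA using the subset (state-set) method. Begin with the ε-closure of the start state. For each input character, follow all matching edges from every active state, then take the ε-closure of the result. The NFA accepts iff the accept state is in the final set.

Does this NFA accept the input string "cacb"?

Answer: REJECT

Trace:
initial (ε-close {0}): {0,2,4}
'c' @ 1: {1,3,6}
'a' @ 2: {7}  ✓accept
'c' @ 3: {}  — no active states
rest 'b' ignored (set empty)
after full input: {}  (accept=7 not in)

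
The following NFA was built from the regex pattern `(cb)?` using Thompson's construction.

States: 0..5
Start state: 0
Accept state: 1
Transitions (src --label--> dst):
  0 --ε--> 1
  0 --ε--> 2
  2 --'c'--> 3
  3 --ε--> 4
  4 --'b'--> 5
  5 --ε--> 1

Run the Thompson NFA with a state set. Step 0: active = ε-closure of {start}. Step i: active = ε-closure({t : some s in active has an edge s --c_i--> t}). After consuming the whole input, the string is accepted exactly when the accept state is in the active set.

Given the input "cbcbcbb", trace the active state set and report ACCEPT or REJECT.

S₀ = ε-closure({0}) = {0,1,2}
'c' @ 1: {3,4}
'b' @ 2: {1,5}  [accepting]
'c' @ 3: {}  — no active states
rest 'bcbb' ignored (set empty)
final: {}; accept 1 not in set

Answer: REJECT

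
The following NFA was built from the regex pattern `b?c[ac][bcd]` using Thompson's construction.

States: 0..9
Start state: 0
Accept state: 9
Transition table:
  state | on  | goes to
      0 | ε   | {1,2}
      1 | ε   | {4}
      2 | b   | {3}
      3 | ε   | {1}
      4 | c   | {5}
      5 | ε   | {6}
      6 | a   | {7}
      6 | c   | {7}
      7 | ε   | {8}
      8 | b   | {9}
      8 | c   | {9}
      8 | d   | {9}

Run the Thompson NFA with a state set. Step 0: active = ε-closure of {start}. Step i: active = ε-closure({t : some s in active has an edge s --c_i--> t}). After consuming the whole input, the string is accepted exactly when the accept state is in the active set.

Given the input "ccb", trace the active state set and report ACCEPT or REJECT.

Answer: ACCEPT

Derivation:
initial (ε-close {0}): {0,1,2,4}
'c' @ 1: {5,6}
'c' @ 2: {7,8}
'b' @ 3: {9}  (accept∈set)
final: {9}; accept 9 in set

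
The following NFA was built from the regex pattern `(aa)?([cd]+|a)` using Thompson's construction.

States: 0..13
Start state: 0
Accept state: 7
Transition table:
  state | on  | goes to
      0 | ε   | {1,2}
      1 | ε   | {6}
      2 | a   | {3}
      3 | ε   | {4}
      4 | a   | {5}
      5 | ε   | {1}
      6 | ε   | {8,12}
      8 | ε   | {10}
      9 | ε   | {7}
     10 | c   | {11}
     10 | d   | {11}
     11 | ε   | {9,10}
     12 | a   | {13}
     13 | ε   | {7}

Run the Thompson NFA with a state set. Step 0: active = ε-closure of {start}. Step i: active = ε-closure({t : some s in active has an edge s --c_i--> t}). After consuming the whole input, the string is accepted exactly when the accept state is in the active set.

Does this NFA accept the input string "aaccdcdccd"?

Answer: ACCEPT

Derivation:
initial (ε-close {0}): {0,1,2,6,8,10,12}
'a' @ 1: {3,4,7,13}  ✓accept
'a' @ 2: {1,5,6,8,10,12}
'c' @ 3: {7,9,10,11}  ✓accept
'c' @ 4: {7,9,10,11}  ✓accept
'd' @ 5: {7,9,10,11}  ✓accept
'c' @ 6: {7,9,10,11}  ✓accept
'd' @ 7: {7,9,10,11}  ✓accept
'c' @ 8: {7,9,10,11}  ✓accept
'c' @ 9: {7,9,10,11}  ✓accept
'd' @ 10: {7,9,10,11}  ✓accept
end set {7,9,10,11} — state 7 in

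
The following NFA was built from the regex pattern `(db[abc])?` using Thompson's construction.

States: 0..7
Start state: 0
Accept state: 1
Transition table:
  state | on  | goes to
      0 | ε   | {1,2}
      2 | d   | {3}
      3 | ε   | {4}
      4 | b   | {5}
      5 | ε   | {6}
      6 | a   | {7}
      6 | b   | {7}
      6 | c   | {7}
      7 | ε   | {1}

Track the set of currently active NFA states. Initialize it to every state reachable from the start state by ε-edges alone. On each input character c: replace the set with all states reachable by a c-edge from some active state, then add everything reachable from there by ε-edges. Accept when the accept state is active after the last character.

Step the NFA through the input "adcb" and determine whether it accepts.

S₀ = ε-closure({0}) = {0,1,2}
'a' @ 1: {}  — dead — no transitions
rest 'dcb' ignored (set empty)
end set {} — state 1 not in

Answer: REJECT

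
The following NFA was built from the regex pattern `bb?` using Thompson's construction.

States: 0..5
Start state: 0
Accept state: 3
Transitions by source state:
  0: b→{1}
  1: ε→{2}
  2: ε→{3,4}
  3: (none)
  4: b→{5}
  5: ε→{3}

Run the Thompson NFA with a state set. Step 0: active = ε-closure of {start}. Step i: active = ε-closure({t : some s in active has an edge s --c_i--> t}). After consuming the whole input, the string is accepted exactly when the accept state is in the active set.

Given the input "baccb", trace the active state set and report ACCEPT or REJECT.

Answer: REJECT

Steps:
initial (ε-close {0}): {0}
'b' @ 1: {1,2,3,4}  (accept∈set)
'a' @ 2: {}  — state set empty
rest 'ccb' ignored (set empty)
end set {} — state 3 not in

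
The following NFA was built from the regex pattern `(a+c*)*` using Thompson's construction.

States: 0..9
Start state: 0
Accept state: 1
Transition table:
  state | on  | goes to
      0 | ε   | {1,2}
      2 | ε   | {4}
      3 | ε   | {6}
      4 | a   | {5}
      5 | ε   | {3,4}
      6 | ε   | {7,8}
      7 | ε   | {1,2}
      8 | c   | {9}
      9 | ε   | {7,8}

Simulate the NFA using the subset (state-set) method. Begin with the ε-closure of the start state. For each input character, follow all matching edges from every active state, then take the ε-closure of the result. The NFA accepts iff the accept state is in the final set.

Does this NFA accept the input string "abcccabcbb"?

S₀ = ε-closure({0}) = {0,1,2,4}
'a' @ 1: {1,2,3,4,5,6,7,8}  ✓accept
'b' @ 2: {}  — no active states
rest 'cccabcbb' ignored (set empty)
end set {} — state 1 not in

Answer: REJECT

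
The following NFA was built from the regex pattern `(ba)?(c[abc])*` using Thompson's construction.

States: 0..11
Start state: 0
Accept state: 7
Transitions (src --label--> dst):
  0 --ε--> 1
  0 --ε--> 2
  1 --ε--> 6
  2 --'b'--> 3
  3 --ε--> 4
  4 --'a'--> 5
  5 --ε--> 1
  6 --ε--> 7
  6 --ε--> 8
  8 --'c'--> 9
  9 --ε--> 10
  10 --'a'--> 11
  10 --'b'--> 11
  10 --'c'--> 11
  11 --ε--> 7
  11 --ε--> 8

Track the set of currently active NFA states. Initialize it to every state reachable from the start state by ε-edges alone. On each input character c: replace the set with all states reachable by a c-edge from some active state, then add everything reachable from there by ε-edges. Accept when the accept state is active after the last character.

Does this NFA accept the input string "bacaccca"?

Answer: ACCEPT

Derivation:
initial (ε-close {0}): {0,1,2,6,7,8}
'b' @ 1: {3,4}
'a' @ 2: {1,5,6,7,8}  ✓accept
'c' @ 3: {9,10}
'a' @ 4: {7,8,11}  ✓accept
'c' @ 5: {9,10}
'c' @ 6: {7,8,11}  ✓accept
'c' @ 7: {9,10}
'a' @ 8: {7,8,11}  ✓accept
after full input: {7,8,11}  (accept=7 in)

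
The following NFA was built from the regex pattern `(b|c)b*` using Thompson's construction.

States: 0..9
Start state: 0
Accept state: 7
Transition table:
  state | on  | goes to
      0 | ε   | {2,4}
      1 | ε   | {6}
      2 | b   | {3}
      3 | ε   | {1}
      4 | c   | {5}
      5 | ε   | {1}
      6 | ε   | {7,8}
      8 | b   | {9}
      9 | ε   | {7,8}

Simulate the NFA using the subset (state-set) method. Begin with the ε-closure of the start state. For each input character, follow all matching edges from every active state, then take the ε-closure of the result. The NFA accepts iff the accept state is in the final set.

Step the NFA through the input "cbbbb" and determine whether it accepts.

Answer: ACCEPT

Steps:
start: ε-closure({0}) = {0,2,4}
'c' @ 1: {1,5,6,7,8}  (accept∈set)
'b' @ 2: {7,8,9}  (accept∈set)
'b' @ 3: {7,8,9}  (accept∈set)
'b' @ 4: {7,8,9}  (accept∈set)
'b' @ 5: {7,8,9}  (accept∈set)
final: {7,8,9}; accept 7 in set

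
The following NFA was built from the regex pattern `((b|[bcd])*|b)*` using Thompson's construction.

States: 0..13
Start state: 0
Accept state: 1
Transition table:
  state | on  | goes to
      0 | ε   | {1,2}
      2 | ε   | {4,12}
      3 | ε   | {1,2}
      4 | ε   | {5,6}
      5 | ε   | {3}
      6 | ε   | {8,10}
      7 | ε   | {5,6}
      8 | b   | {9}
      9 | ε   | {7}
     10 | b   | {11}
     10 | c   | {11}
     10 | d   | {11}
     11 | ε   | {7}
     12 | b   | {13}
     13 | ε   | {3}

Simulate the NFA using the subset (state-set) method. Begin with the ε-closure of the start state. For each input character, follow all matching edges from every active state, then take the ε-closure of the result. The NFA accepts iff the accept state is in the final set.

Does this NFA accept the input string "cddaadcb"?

Answer: REJECT

Steps:
S₀ = ε-closure({0}) = {0,1,2,3,4,5,6,8,10,12}
'c' @ 1: {1,2,3,4,5,6,7,8,10,11,12}  ✓accept
'd' @ 2: {1,2,3,4,5,6,7,8,10,11,12}  ✓accept
'd' @ 3: {1,2,3,4,5,6,7,8,10,11,12}  ✓accept
'a' @ 4: {}  — no active states
rest 'adcb' ignored (set empty)
end set {} — state 1 not in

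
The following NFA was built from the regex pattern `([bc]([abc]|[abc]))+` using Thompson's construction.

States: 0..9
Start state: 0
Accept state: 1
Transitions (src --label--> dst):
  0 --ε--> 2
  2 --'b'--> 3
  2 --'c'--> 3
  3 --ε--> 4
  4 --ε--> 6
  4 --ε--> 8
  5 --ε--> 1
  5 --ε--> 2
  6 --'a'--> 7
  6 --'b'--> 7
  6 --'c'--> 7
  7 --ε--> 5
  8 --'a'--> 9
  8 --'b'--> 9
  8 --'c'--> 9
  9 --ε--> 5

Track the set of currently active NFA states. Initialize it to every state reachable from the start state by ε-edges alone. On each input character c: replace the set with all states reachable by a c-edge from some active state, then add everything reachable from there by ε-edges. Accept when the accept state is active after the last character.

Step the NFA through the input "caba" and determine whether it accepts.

initial (ε-close {0}): {0,2}
'c' @ 1: {3,4,6,8}
'a' @ 2: {1,2,5,7,9}  [accepting]
'b' @ 3: {3,4,6,8}
'a' @ 4: {1,2,5,7,9}  [accepting]
final: {1,2,5,7,9}; accept 1 in set

Answer: ACCEPT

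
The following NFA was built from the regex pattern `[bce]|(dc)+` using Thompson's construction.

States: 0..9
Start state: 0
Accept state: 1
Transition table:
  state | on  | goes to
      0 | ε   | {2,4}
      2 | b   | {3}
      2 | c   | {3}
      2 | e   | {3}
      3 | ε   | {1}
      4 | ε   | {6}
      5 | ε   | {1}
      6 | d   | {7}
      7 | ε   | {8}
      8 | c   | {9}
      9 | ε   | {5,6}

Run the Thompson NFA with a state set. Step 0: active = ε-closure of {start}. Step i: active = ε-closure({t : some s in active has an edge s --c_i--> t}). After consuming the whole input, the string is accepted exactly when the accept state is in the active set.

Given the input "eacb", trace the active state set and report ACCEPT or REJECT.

Answer: REJECT

Trace:
initial (ε-close {0}): {0,2,4,6}
'e' @ 1: {1,3}  [accepting]
'a' @ 2: {}  — state set empty
rest 'cb' ignored (set empty)
end set {} — state 1 not in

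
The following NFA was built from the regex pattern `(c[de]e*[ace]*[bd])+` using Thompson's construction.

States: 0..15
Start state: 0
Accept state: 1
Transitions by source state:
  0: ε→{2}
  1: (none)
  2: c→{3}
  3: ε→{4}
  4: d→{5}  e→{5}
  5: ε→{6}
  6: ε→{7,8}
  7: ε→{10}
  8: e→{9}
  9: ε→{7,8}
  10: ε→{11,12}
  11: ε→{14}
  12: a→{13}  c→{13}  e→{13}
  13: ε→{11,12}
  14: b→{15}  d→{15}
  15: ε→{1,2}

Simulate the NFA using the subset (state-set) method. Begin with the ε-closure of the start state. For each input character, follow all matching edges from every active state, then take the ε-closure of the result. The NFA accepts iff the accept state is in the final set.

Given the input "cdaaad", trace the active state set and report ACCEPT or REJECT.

S₀ = ε-closure({0}) = {0,2}
'c' @ 1: {3,4}
'd' @ 2: {5,6,7,8,10,11,12,14}
'a' @ 3: {11,12,13,14}
'a' @ 4: {11,12,13,14}
'a' @ 5: {11,12,13,14}
'd' @ 6: {1,2,15}  (accept∈set)
final: {1,2,15}; accept 1 in set

Answer: ACCEPT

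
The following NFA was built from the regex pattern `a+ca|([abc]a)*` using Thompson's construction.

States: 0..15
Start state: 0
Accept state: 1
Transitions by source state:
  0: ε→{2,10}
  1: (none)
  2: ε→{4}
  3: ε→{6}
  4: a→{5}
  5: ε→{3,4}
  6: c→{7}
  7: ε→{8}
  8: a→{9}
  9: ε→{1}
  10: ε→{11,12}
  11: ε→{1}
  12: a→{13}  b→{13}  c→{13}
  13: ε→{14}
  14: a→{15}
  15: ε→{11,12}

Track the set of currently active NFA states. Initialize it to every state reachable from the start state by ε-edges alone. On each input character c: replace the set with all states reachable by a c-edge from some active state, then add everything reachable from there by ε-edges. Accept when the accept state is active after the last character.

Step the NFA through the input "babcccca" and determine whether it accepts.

S₀ = ε-closure({0}) = {0,1,2,4,10,11,12}
'b' @ 1: {13,14}
'a' @ 2: {1,11,12,15}  ✓accept
'b' @ 3: {13,14}
'c' @ 4: {}  — no active states
rest 'ccca' ignored (set empty)
after full input: {}  (accept=1 not in)

Answer: REJECT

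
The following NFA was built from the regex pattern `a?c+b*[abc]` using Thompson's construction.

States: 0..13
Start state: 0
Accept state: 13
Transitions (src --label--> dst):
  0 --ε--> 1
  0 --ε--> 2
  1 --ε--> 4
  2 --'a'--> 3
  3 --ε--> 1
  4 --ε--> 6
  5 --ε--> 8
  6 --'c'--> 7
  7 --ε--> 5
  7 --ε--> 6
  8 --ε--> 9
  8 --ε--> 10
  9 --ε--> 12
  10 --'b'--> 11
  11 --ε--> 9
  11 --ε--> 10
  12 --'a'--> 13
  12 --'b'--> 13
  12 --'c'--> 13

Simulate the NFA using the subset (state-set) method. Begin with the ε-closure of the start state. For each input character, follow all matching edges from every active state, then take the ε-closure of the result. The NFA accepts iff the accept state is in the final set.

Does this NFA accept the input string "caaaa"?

Answer: REJECT

Steps:
start: ε-closure({0}) = {0,1,2,4,6}
'c' @ 1: {5,6,7,8,9,10,12}
'a' @ 2: {13}  ✓accept
'a' @ 3: {}  — dead — no transitions
rest 'aa' ignored (set empty)
after full input: {}  (accept=13 not in)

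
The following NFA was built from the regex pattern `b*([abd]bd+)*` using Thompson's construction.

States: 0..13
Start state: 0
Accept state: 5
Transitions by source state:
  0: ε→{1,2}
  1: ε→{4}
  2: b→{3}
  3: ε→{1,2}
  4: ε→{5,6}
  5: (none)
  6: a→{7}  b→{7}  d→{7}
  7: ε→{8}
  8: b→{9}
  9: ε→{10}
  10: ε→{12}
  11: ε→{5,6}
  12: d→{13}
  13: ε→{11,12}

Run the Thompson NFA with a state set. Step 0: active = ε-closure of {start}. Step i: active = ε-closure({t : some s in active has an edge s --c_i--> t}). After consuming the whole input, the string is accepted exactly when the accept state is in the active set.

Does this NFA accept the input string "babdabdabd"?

start: ε-closure({0}) = {0,1,2,4,5,6}
'b' @ 1: {1,2,3,4,5,6,7,8}  ✓accept
'a' @ 2: {7,8}
'b' @ 3: {9,10,12}
'd' @ 4: {5,6,11,12,13}  ✓accept
'a' @ 5: {7,8}
'b' @ 6: {9,10,12}
'd' @ 7: {5,6,11,12,13}  ✓accept
'a' @ 8: {7,8}
'b' @ 9: {9,10,12}
'd' @ 10: {5,6,11,12,13}  ✓accept
after full input: {5,6,11,12,13}  (accept=5 in)

Answer: ACCEPT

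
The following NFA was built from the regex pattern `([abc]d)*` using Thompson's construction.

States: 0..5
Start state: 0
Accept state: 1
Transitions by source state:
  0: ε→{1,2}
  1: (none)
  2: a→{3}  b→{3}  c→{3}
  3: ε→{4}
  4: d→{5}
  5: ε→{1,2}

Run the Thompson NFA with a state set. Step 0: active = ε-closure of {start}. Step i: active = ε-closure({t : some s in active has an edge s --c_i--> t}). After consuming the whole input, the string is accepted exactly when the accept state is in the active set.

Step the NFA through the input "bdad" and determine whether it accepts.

Answer: ACCEPT

Trace:
start: ε-closure({0}) = {0,1,2}
'b' @ 1: {3,4}
'd' @ 2: {1,2,5}  (accept∈set)
'a' @ 3: {3,4}
'd' @ 4: {1,2,5}  (accept∈set)
after full input: {1,2,5}  (accept=1 in)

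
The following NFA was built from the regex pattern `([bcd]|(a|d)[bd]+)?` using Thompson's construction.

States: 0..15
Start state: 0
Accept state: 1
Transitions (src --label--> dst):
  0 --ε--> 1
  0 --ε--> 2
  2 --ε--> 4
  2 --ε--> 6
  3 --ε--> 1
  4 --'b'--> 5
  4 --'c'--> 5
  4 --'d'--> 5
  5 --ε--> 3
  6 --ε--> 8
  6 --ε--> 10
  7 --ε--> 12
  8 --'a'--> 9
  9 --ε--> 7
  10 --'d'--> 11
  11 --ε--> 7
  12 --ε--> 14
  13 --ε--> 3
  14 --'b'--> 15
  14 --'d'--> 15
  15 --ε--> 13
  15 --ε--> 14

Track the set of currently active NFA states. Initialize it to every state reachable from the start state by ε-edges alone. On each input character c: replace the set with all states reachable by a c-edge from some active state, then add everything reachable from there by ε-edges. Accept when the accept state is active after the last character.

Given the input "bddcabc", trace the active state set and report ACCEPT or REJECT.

S₀ = ε-closure({0}) = {0,1,2,4,6,8,10}
'b' @ 1: {1,3,5}  [accepting]
'd' @ 2: {}  — no active states
rest 'dcabc' ignored (set empty)
final: {}; accept 1 not in set

Answer: REJECT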